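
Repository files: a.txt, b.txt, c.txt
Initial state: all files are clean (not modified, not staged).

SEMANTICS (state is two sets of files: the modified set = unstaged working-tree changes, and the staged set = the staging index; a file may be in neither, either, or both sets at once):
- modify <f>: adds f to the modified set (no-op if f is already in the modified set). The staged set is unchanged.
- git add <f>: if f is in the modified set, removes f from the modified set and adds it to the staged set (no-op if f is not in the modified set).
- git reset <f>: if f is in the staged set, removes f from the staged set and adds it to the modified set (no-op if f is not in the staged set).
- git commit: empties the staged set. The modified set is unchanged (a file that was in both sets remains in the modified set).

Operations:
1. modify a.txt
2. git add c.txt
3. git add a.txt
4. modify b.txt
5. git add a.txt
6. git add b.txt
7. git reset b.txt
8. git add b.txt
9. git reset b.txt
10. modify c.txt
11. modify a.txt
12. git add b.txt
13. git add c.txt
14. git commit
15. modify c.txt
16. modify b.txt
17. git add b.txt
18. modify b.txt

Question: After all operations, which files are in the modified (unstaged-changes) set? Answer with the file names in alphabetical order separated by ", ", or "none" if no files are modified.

After op 1 (modify a.txt): modified={a.txt} staged={none}
After op 2 (git add c.txt): modified={a.txt} staged={none}
After op 3 (git add a.txt): modified={none} staged={a.txt}
After op 4 (modify b.txt): modified={b.txt} staged={a.txt}
After op 5 (git add a.txt): modified={b.txt} staged={a.txt}
After op 6 (git add b.txt): modified={none} staged={a.txt, b.txt}
After op 7 (git reset b.txt): modified={b.txt} staged={a.txt}
After op 8 (git add b.txt): modified={none} staged={a.txt, b.txt}
After op 9 (git reset b.txt): modified={b.txt} staged={a.txt}
After op 10 (modify c.txt): modified={b.txt, c.txt} staged={a.txt}
After op 11 (modify a.txt): modified={a.txt, b.txt, c.txt} staged={a.txt}
After op 12 (git add b.txt): modified={a.txt, c.txt} staged={a.txt, b.txt}
After op 13 (git add c.txt): modified={a.txt} staged={a.txt, b.txt, c.txt}
After op 14 (git commit): modified={a.txt} staged={none}
After op 15 (modify c.txt): modified={a.txt, c.txt} staged={none}
After op 16 (modify b.txt): modified={a.txt, b.txt, c.txt} staged={none}
After op 17 (git add b.txt): modified={a.txt, c.txt} staged={b.txt}
After op 18 (modify b.txt): modified={a.txt, b.txt, c.txt} staged={b.txt}

Answer: a.txt, b.txt, c.txt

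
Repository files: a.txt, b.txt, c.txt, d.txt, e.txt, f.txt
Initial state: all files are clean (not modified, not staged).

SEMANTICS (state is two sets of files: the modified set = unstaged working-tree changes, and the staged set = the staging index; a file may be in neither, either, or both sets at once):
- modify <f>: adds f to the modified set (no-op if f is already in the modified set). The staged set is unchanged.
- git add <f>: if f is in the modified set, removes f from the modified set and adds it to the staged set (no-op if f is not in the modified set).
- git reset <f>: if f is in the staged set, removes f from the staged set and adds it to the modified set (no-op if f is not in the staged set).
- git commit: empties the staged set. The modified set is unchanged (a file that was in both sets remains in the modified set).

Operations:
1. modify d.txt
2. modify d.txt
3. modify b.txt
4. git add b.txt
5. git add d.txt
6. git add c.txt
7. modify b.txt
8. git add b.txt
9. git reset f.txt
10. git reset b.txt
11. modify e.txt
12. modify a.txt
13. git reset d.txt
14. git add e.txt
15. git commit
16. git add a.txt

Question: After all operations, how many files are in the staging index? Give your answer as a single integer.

Answer: 1

Derivation:
After op 1 (modify d.txt): modified={d.txt} staged={none}
After op 2 (modify d.txt): modified={d.txt} staged={none}
After op 3 (modify b.txt): modified={b.txt, d.txt} staged={none}
After op 4 (git add b.txt): modified={d.txt} staged={b.txt}
After op 5 (git add d.txt): modified={none} staged={b.txt, d.txt}
After op 6 (git add c.txt): modified={none} staged={b.txt, d.txt}
After op 7 (modify b.txt): modified={b.txt} staged={b.txt, d.txt}
After op 8 (git add b.txt): modified={none} staged={b.txt, d.txt}
After op 9 (git reset f.txt): modified={none} staged={b.txt, d.txt}
After op 10 (git reset b.txt): modified={b.txt} staged={d.txt}
After op 11 (modify e.txt): modified={b.txt, e.txt} staged={d.txt}
After op 12 (modify a.txt): modified={a.txt, b.txt, e.txt} staged={d.txt}
After op 13 (git reset d.txt): modified={a.txt, b.txt, d.txt, e.txt} staged={none}
After op 14 (git add e.txt): modified={a.txt, b.txt, d.txt} staged={e.txt}
After op 15 (git commit): modified={a.txt, b.txt, d.txt} staged={none}
After op 16 (git add a.txt): modified={b.txt, d.txt} staged={a.txt}
Final staged set: {a.txt} -> count=1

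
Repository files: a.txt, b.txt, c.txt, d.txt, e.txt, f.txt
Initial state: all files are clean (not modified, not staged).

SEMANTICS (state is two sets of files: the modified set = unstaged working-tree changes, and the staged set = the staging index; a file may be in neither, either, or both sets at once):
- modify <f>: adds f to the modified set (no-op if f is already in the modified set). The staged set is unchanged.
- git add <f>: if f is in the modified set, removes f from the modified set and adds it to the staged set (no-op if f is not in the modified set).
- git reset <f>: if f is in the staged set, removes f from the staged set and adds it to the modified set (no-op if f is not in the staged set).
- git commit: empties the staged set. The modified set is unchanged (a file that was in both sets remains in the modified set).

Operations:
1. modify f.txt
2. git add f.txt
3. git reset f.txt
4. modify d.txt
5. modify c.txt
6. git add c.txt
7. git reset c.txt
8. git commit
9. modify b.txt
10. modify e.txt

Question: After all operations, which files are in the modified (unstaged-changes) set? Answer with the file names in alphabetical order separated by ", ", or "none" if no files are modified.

After op 1 (modify f.txt): modified={f.txt} staged={none}
After op 2 (git add f.txt): modified={none} staged={f.txt}
After op 3 (git reset f.txt): modified={f.txt} staged={none}
After op 4 (modify d.txt): modified={d.txt, f.txt} staged={none}
After op 5 (modify c.txt): modified={c.txt, d.txt, f.txt} staged={none}
After op 6 (git add c.txt): modified={d.txt, f.txt} staged={c.txt}
After op 7 (git reset c.txt): modified={c.txt, d.txt, f.txt} staged={none}
After op 8 (git commit): modified={c.txt, d.txt, f.txt} staged={none}
After op 9 (modify b.txt): modified={b.txt, c.txt, d.txt, f.txt} staged={none}
After op 10 (modify e.txt): modified={b.txt, c.txt, d.txt, e.txt, f.txt} staged={none}

Answer: b.txt, c.txt, d.txt, e.txt, f.txt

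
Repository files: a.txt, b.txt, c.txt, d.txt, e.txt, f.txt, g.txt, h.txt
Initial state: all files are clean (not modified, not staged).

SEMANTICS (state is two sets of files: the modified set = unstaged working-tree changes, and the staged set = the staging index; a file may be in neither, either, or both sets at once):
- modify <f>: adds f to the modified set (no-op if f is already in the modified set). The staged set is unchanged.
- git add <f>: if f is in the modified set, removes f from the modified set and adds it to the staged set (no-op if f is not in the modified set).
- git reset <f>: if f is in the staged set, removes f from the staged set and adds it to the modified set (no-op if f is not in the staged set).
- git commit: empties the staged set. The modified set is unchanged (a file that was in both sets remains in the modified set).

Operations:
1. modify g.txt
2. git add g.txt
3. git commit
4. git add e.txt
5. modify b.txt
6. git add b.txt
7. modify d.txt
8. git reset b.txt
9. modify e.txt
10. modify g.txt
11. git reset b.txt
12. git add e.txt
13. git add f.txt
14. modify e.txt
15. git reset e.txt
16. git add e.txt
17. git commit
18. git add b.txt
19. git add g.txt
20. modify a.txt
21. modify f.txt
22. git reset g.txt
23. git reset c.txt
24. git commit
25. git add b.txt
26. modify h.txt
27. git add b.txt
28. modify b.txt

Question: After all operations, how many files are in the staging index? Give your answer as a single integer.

After op 1 (modify g.txt): modified={g.txt} staged={none}
After op 2 (git add g.txt): modified={none} staged={g.txt}
After op 3 (git commit): modified={none} staged={none}
After op 4 (git add e.txt): modified={none} staged={none}
After op 5 (modify b.txt): modified={b.txt} staged={none}
After op 6 (git add b.txt): modified={none} staged={b.txt}
After op 7 (modify d.txt): modified={d.txt} staged={b.txt}
After op 8 (git reset b.txt): modified={b.txt, d.txt} staged={none}
After op 9 (modify e.txt): modified={b.txt, d.txt, e.txt} staged={none}
After op 10 (modify g.txt): modified={b.txt, d.txt, e.txt, g.txt} staged={none}
After op 11 (git reset b.txt): modified={b.txt, d.txt, e.txt, g.txt} staged={none}
After op 12 (git add e.txt): modified={b.txt, d.txt, g.txt} staged={e.txt}
After op 13 (git add f.txt): modified={b.txt, d.txt, g.txt} staged={e.txt}
After op 14 (modify e.txt): modified={b.txt, d.txt, e.txt, g.txt} staged={e.txt}
After op 15 (git reset e.txt): modified={b.txt, d.txt, e.txt, g.txt} staged={none}
After op 16 (git add e.txt): modified={b.txt, d.txt, g.txt} staged={e.txt}
After op 17 (git commit): modified={b.txt, d.txt, g.txt} staged={none}
After op 18 (git add b.txt): modified={d.txt, g.txt} staged={b.txt}
After op 19 (git add g.txt): modified={d.txt} staged={b.txt, g.txt}
After op 20 (modify a.txt): modified={a.txt, d.txt} staged={b.txt, g.txt}
After op 21 (modify f.txt): modified={a.txt, d.txt, f.txt} staged={b.txt, g.txt}
After op 22 (git reset g.txt): modified={a.txt, d.txt, f.txt, g.txt} staged={b.txt}
After op 23 (git reset c.txt): modified={a.txt, d.txt, f.txt, g.txt} staged={b.txt}
After op 24 (git commit): modified={a.txt, d.txt, f.txt, g.txt} staged={none}
After op 25 (git add b.txt): modified={a.txt, d.txt, f.txt, g.txt} staged={none}
After op 26 (modify h.txt): modified={a.txt, d.txt, f.txt, g.txt, h.txt} staged={none}
After op 27 (git add b.txt): modified={a.txt, d.txt, f.txt, g.txt, h.txt} staged={none}
After op 28 (modify b.txt): modified={a.txt, b.txt, d.txt, f.txt, g.txt, h.txt} staged={none}
Final staged set: {none} -> count=0

Answer: 0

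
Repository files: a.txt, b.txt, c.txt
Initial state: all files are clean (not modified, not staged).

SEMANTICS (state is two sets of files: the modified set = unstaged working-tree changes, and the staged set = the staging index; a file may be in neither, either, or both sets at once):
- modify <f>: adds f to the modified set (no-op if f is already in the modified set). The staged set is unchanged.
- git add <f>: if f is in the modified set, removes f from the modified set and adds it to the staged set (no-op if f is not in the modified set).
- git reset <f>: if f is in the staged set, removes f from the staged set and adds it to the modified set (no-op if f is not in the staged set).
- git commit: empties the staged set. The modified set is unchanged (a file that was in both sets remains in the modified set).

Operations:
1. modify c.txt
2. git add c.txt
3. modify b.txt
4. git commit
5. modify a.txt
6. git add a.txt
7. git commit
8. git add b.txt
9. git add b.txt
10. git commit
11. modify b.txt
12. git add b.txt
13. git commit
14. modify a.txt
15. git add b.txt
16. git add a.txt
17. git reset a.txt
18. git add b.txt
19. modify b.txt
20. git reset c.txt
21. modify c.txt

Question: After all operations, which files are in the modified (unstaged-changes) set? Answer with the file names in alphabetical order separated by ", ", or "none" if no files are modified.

Answer: a.txt, b.txt, c.txt

Derivation:
After op 1 (modify c.txt): modified={c.txt} staged={none}
After op 2 (git add c.txt): modified={none} staged={c.txt}
After op 3 (modify b.txt): modified={b.txt} staged={c.txt}
After op 4 (git commit): modified={b.txt} staged={none}
After op 5 (modify a.txt): modified={a.txt, b.txt} staged={none}
After op 6 (git add a.txt): modified={b.txt} staged={a.txt}
After op 7 (git commit): modified={b.txt} staged={none}
After op 8 (git add b.txt): modified={none} staged={b.txt}
After op 9 (git add b.txt): modified={none} staged={b.txt}
After op 10 (git commit): modified={none} staged={none}
After op 11 (modify b.txt): modified={b.txt} staged={none}
After op 12 (git add b.txt): modified={none} staged={b.txt}
After op 13 (git commit): modified={none} staged={none}
After op 14 (modify a.txt): modified={a.txt} staged={none}
After op 15 (git add b.txt): modified={a.txt} staged={none}
After op 16 (git add a.txt): modified={none} staged={a.txt}
After op 17 (git reset a.txt): modified={a.txt} staged={none}
After op 18 (git add b.txt): modified={a.txt} staged={none}
After op 19 (modify b.txt): modified={a.txt, b.txt} staged={none}
After op 20 (git reset c.txt): modified={a.txt, b.txt} staged={none}
After op 21 (modify c.txt): modified={a.txt, b.txt, c.txt} staged={none}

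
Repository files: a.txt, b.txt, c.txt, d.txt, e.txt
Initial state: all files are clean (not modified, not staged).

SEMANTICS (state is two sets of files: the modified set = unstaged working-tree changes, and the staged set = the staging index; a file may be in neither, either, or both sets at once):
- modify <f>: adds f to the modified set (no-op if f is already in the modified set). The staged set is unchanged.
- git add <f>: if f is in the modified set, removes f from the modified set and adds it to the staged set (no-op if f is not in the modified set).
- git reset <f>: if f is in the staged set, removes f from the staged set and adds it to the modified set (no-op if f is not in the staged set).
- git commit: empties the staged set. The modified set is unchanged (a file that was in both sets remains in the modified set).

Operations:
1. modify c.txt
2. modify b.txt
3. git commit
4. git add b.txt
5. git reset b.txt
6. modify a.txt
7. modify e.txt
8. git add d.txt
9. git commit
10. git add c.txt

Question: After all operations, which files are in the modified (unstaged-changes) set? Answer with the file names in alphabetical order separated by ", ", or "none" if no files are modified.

After op 1 (modify c.txt): modified={c.txt} staged={none}
After op 2 (modify b.txt): modified={b.txt, c.txt} staged={none}
After op 3 (git commit): modified={b.txt, c.txt} staged={none}
After op 4 (git add b.txt): modified={c.txt} staged={b.txt}
After op 5 (git reset b.txt): modified={b.txt, c.txt} staged={none}
After op 6 (modify a.txt): modified={a.txt, b.txt, c.txt} staged={none}
After op 7 (modify e.txt): modified={a.txt, b.txt, c.txt, e.txt} staged={none}
After op 8 (git add d.txt): modified={a.txt, b.txt, c.txt, e.txt} staged={none}
After op 9 (git commit): modified={a.txt, b.txt, c.txt, e.txt} staged={none}
After op 10 (git add c.txt): modified={a.txt, b.txt, e.txt} staged={c.txt}

Answer: a.txt, b.txt, e.txt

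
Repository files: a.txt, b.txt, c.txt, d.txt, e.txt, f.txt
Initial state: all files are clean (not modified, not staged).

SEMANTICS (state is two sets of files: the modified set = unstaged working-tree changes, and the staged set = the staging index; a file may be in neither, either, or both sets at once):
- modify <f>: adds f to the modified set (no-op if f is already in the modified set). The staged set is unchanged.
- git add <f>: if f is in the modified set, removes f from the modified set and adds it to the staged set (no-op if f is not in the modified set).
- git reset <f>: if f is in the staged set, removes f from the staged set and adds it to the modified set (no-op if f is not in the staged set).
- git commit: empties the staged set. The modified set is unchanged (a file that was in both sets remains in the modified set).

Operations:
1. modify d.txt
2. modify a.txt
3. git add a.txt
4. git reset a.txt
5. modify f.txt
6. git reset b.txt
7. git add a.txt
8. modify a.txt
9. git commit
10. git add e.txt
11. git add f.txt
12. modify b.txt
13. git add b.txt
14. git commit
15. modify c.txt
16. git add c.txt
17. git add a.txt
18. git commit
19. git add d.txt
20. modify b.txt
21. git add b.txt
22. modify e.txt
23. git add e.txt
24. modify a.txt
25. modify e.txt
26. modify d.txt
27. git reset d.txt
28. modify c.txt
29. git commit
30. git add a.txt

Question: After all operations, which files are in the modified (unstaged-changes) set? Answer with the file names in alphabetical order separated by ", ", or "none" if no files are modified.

Answer: c.txt, d.txt, e.txt

Derivation:
After op 1 (modify d.txt): modified={d.txt} staged={none}
After op 2 (modify a.txt): modified={a.txt, d.txt} staged={none}
After op 3 (git add a.txt): modified={d.txt} staged={a.txt}
After op 4 (git reset a.txt): modified={a.txt, d.txt} staged={none}
After op 5 (modify f.txt): modified={a.txt, d.txt, f.txt} staged={none}
After op 6 (git reset b.txt): modified={a.txt, d.txt, f.txt} staged={none}
After op 7 (git add a.txt): modified={d.txt, f.txt} staged={a.txt}
After op 8 (modify a.txt): modified={a.txt, d.txt, f.txt} staged={a.txt}
After op 9 (git commit): modified={a.txt, d.txt, f.txt} staged={none}
After op 10 (git add e.txt): modified={a.txt, d.txt, f.txt} staged={none}
After op 11 (git add f.txt): modified={a.txt, d.txt} staged={f.txt}
After op 12 (modify b.txt): modified={a.txt, b.txt, d.txt} staged={f.txt}
After op 13 (git add b.txt): modified={a.txt, d.txt} staged={b.txt, f.txt}
After op 14 (git commit): modified={a.txt, d.txt} staged={none}
After op 15 (modify c.txt): modified={a.txt, c.txt, d.txt} staged={none}
After op 16 (git add c.txt): modified={a.txt, d.txt} staged={c.txt}
After op 17 (git add a.txt): modified={d.txt} staged={a.txt, c.txt}
After op 18 (git commit): modified={d.txt} staged={none}
After op 19 (git add d.txt): modified={none} staged={d.txt}
After op 20 (modify b.txt): modified={b.txt} staged={d.txt}
After op 21 (git add b.txt): modified={none} staged={b.txt, d.txt}
After op 22 (modify e.txt): modified={e.txt} staged={b.txt, d.txt}
After op 23 (git add e.txt): modified={none} staged={b.txt, d.txt, e.txt}
After op 24 (modify a.txt): modified={a.txt} staged={b.txt, d.txt, e.txt}
After op 25 (modify e.txt): modified={a.txt, e.txt} staged={b.txt, d.txt, e.txt}
After op 26 (modify d.txt): modified={a.txt, d.txt, e.txt} staged={b.txt, d.txt, e.txt}
After op 27 (git reset d.txt): modified={a.txt, d.txt, e.txt} staged={b.txt, e.txt}
After op 28 (modify c.txt): modified={a.txt, c.txt, d.txt, e.txt} staged={b.txt, e.txt}
After op 29 (git commit): modified={a.txt, c.txt, d.txt, e.txt} staged={none}
After op 30 (git add a.txt): modified={c.txt, d.txt, e.txt} staged={a.txt}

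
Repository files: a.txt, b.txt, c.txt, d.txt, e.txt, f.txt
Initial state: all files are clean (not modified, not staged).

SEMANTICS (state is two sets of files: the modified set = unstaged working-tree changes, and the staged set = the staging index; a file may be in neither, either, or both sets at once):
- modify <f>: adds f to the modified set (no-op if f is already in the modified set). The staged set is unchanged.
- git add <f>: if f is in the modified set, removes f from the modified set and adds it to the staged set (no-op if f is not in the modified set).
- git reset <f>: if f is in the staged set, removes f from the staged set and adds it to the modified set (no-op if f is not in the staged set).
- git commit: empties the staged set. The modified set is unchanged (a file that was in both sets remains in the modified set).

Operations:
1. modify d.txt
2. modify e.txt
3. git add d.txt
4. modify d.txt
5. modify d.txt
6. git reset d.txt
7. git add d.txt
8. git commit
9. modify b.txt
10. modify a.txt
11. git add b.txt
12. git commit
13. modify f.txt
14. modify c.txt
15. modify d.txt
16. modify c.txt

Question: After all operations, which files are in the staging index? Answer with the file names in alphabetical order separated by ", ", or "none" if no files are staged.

After op 1 (modify d.txt): modified={d.txt} staged={none}
After op 2 (modify e.txt): modified={d.txt, e.txt} staged={none}
After op 3 (git add d.txt): modified={e.txt} staged={d.txt}
After op 4 (modify d.txt): modified={d.txt, e.txt} staged={d.txt}
After op 5 (modify d.txt): modified={d.txt, e.txt} staged={d.txt}
After op 6 (git reset d.txt): modified={d.txt, e.txt} staged={none}
After op 7 (git add d.txt): modified={e.txt} staged={d.txt}
After op 8 (git commit): modified={e.txt} staged={none}
After op 9 (modify b.txt): modified={b.txt, e.txt} staged={none}
After op 10 (modify a.txt): modified={a.txt, b.txt, e.txt} staged={none}
After op 11 (git add b.txt): modified={a.txt, e.txt} staged={b.txt}
After op 12 (git commit): modified={a.txt, e.txt} staged={none}
After op 13 (modify f.txt): modified={a.txt, e.txt, f.txt} staged={none}
After op 14 (modify c.txt): modified={a.txt, c.txt, e.txt, f.txt} staged={none}
After op 15 (modify d.txt): modified={a.txt, c.txt, d.txt, e.txt, f.txt} staged={none}
After op 16 (modify c.txt): modified={a.txt, c.txt, d.txt, e.txt, f.txt} staged={none}

Answer: none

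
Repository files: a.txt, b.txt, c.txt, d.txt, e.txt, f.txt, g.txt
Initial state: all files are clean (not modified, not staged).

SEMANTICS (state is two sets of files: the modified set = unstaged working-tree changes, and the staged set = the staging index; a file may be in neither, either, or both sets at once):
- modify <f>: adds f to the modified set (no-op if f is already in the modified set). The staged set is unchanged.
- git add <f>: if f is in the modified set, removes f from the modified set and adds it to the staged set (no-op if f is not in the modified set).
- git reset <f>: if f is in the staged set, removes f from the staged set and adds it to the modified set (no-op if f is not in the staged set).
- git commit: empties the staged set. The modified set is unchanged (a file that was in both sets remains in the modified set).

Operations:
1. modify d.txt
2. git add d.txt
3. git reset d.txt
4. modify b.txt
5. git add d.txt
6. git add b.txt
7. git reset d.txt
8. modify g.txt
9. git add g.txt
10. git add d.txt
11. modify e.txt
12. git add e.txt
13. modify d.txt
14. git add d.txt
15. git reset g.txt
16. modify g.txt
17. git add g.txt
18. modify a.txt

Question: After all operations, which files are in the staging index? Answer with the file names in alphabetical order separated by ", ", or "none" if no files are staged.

After op 1 (modify d.txt): modified={d.txt} staged={none}
After op 2 (git add d.txt): modified={none} staged={d.txt}
After op 3 (git reset d.txt): modified={d.txt} staged={none}
After op 4 (modify b.txt): modified={b.txt, d.txt} staged={none}
After op 5 (git add d.txt): modified={b.txt} staged={d.txt}
After op 6 (git add b.txt): modified={none} staged={b.txt, d.txt}
After op 7 (git reset d.txt): modified={d.txt} staged={b.txt}
After op 8 (modify g.txt): modified={d.txt, g.txt} staged={b.txt}
After op 9 (git add g.txt): modified={d.txt} staged={b.txt, g.txt}
After op 10 (git add d.txt): modified={none} staged={b.txt, d.txt, g.txt}
After op 11 (modify e.txt): modified={e.txt} staged={b.txt, d.txt, g.txt}
After op 12 (git add e.txt): modified={none} staged={b.txt, d.txt, e.txt, g.txt}
After op 13 (modify d.txt): modified={d.txt} staged={b.txt, d.txt, e.txt, g.txt}
After op 14 (git add d.txt): modified={none} staged={b.txt, d.txt, e.txt, g.txt}
After op 15 (git reset g.txt): modified={g.txt} staged={b.txt, d.txt, e.txt}
After op 16 (modify g.txt): modified={g.txt} staged={b.txt, d.txt, e.txt}
After op 17 (git add g.txt): modified={none} staged={b.txt, d.txt, e.txt, g.txt}
After op 18 (modify a.txt): modified={a.txt} staged={b.txt, d.txt, e.txt, g.txt}

Answer: b.txt, d.txt, e.txt, g.txt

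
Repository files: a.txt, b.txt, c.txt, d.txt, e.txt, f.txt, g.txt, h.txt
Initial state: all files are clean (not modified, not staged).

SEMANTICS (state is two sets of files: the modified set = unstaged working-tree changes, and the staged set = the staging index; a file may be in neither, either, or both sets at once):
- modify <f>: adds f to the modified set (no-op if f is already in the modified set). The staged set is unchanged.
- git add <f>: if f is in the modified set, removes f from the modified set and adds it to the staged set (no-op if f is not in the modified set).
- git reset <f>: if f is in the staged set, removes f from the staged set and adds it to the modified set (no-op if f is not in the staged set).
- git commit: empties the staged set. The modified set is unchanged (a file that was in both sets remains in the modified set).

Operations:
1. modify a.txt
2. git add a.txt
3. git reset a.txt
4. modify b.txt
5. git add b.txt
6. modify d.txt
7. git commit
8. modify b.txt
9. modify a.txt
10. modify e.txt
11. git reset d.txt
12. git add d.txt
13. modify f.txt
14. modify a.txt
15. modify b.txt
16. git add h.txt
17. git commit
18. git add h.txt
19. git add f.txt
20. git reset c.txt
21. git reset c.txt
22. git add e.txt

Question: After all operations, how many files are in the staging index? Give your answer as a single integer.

After op 1 (modify a.txt): modified={a.txt} staged={none}
After op 2 (git add a.txt): modified={none} staged={a.txt}
After op 3 (git reset a.txt): modified={a.txt} staged={none}
After op 4 (modify b.txt): modified={a.txt, b.txt} staged={none}
After op 5 (git add b.txt): modified={a.txt} staged={b.txt}
After op 6 (modify d.txt): modified={a.txt, d.txt} staged={b.txt}
After op 7 (git commit): modified={a.txt, d.txt} staged={none}
After op 8 (modify b.txt): modified={a.txt, b.txt, d.txt} staged={none}
After op 9 (modify a.txt): modified={a.txt, b.txt, d.txt} staged={none}
After op 10 (modify e.txt): modified={a.txt, b.txt, d.txt, e.txt} staged={none}
After op 11 (git reset d.txt): modified={a.txt, b.txt, d.txt, e.txt} staged={none}
After op 12 (git add d.txt): modified={a.txt, b.txt, e.txt} staged={d.txt}
After op 13 (modify f.txt): modified={a.txt, b.txt, e.txt, f.txt} staged={d.txt}
After op 14 (modify a.txt): modified={a.txt, b.txt, e.txt, f.txt} staged={d.txt}
After op 15 (modify b.txt): modified={a.txt, b.txt, e.txt, f.txt} staged={d.txt}
After op 16 (git add h.txt): modified={a.txt, b.txt, e.txt, f.txt} staged={d.txt}
After op 17 (git commit): modified={a.txt, b.txt, e.txt, f.txt} staged={none}
After op 18 (git add h.txt): modified={a.txt, b.txt, e.txt, f.txt} staged={none}
After op 19 (git add f.txt): modified={a.txt, b.txt, e.txt} staged={f.txt}
After op 20 (git reset c.txt): modified={a.txt, b.txt, e.txt} staged={f.txt}
After op 21 (git reset c.txt): modified={a.txt, b.txt, e.txt} staged={f.txt}
After op 22 (git add e.txt): modified={a.txt, b.txt} staged={e.txt, f.txt}
Final staged set: {e.txt, f.txt} -> count=2

Answer: 2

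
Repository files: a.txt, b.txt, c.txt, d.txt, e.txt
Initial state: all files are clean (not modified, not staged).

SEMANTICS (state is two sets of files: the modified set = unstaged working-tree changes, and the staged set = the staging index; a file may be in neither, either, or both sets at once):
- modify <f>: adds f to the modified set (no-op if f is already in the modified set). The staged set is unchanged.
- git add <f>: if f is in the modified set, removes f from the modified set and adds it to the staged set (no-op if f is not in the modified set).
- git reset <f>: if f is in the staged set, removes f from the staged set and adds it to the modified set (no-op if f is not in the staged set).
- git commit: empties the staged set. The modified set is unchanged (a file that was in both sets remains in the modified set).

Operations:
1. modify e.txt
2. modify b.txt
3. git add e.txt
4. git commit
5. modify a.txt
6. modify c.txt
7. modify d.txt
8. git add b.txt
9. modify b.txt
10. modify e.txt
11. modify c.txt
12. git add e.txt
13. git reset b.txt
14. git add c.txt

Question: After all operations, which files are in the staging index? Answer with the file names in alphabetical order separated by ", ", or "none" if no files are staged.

Answer: c.txt, e.txt

Derivation:
After op 1 (modify e.txt): modified={e.txt} staged={none}
After op 2 (modify b.txt): modified={b.txt, e.txt} staged={none}
After op 3 (git add e.txt): modified={b.txt} staged={e.txt}
After op 4 (git commit): modified={b.txt} staged={none}
After op 5 (modify a.txt): modified={a.txt, b.txt} staged={none}
After op 6 (modify c.txt): modified={a.txt, b.txt, c.txt} staged={none}
After op 7 (modify d.txt): modified={a.txt, b.txt, c.txt, d.txt} staged={none}
After op 8 (git add b.txt): modified={a.txt, c.txt, d.txt} staged={b.txt}
After op 9 (modify b.txt): modified={a.txt, b.txt, c.txt, d.txt} staged={b.txt}
After op 10 (modify e.txt): modified={a.txt, b.txt, c.txt, d.txt, e.txt} staged={b.txt}
After op 11 (modify c.txt): modified={a.txt, b.txt, c.txt, d.txt, e.txt} staged={b.txt}
After op 12 (git add e.txt): modified={a.txt, b.txt, c.txt, d.txt} staged={b.txt, e.txt}
After op 13 (git reset b.txt): modified={a.txt, b.txt, c.txt, d.txt} staged={e.txt}
After op 14 (git add c.txt): modified={a.txt, b.txt, d.txt} staged={c.txt, e.txt}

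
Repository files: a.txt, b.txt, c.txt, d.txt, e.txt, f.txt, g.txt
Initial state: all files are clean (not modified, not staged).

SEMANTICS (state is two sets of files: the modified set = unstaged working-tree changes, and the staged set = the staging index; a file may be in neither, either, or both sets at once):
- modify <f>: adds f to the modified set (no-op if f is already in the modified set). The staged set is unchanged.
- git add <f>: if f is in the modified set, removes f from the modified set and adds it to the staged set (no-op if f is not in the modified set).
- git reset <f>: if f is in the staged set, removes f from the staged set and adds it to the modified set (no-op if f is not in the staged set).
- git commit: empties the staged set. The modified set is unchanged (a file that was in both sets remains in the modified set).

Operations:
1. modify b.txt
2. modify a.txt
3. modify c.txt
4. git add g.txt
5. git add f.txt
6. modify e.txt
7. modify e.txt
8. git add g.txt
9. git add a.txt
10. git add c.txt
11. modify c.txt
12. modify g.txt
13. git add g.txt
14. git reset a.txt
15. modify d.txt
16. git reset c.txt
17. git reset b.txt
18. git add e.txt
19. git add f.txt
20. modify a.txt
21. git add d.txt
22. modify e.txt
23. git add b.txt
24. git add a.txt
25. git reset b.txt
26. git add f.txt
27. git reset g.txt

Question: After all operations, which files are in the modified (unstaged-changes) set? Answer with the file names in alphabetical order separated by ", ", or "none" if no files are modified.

Answer: b.txt, c.txt, e.txt, g.txt

Derivation:
After op 1 (modify b.txt): modified={b.txt} staged={none}
After op 2 (modify a.txt): modified={a.txt, b.txt} staged={none}
After op 3 (modify c.txt): modified={a.txt, b.txt, c.txt} staged={none}
After op 4 (git add g.txt): modified={a.txt, b.txt, c.txt} staged={none}
After op 5 (git add f.txt): modified={a.txt, b.txt, c.txt} staged={none}
After op 6 (modify e.txt): modified={a.txt, b.txt, c.txt, e.txt} staged={none}
After op 7 (modify e.txt): modified={a.txt, b.txt, c.txt, e.txt} staged={none}
After op 8 (git add g.txt): modified={a.txt, b.txt, c.txt, e.txt} staged={none}
After op 9 (git add a.txt): modified={b.txt, c.txt, e.txt} staged={a.txt}
After op 10 (git add c.txt): modified={b.txt, e.txt} staged={a.txt, c.txt}
After op 11 (modify c.txt): modified={b.txt, c.txt, e.txt} staged={a.txt, c.txt}
After op 12 (modify g.txt): modified={b.txt, c.txt, e.txt, g.txt} staged={a.txt, c.txt}
After op 13 (git add g.txt): modified={b.txt, c.txt, e.txt} staged={a.txt, c.txt, g.txt}
After op 14 (git reset a.txt): modified={a.txt, b.txt, c.txt, e.txt} staged={c.txt, g.txt}
After op 15 (modify d.txt): modified={a.txt, b.txt, c.txt, d.txt, e.txt} staged={c.txt, g.txt}
After op 16 (git reset c.txt): modified={a.txt, b.txt, c.txt, d.txt, e.txt} staged={g.txt}
After op 17 (git reset b.txt): modified={a.txt, b.txt, c.txt, d.txt, e.txt} staged={g.txt}
After op 18 (git add e.txt): modified={a.txt, b.txt, c.txt, d.txt} staged={e.txt, g.txt}
After op 19 (git add f.txt): modified={a.txt, b.txt, c.txt, d.txt} staged={e.txt, g.txt}
After op 20 (modify a.txt): modified={a.txt, b.txt, c.txt, d.txt} staged={e.txt, g.txt}
After op 21 (git add d.txt): modified={a.txt, b.txt, c.txt} staged={d.txt, e.txt, g.txt}
After op 22 (modify e.txt): modified={a.txt, b.txt, c.txt, e.txt} staged={d.txt, e.txt, g.txt}
After op 23 (git add b.txt): modified={a.txt, c.txt, e.txt} staged={b.txt, d.txt, e.txt, g.txt}
After op 24 (git add a.txt): modified={c.txt, e.txt} staged={a.txt, b.txt, d.txt, e.txt, g.txt}
After op 25 (git reset b.txt): modified={b.txt, c.txt, e.txt} staged={a.txt, d.txt, e.txt, g.txt}
After op 26 (git add f.txt): modified={b.txt, c.txt, e.txt} staged={a.txt, d.txt, e.txt, g.txt}
After op 27 (git reset g.txt): modified={b.txt, c.txt, e.txt, g.txt} staged={a.txt, d.txt, e.txt}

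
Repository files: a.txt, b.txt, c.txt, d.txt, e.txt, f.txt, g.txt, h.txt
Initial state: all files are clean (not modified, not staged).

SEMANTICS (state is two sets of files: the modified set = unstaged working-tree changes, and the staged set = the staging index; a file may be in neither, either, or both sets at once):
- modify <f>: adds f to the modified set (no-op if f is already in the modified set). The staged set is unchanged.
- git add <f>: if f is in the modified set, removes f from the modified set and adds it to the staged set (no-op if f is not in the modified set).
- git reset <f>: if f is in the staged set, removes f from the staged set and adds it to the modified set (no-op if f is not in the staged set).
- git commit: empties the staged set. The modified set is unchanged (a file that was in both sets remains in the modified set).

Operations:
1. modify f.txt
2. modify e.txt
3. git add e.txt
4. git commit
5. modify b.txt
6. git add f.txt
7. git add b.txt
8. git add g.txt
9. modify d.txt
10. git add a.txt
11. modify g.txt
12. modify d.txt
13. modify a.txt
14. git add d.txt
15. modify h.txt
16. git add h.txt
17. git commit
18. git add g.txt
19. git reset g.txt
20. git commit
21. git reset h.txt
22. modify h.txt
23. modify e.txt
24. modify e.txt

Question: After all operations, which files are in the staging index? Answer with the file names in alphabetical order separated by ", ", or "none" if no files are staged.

Answer: none

Derivation:
After op 1 (modify f.txt): modified={f.txt} staged={none}
After op 2 (modify e.txt): modified={e.txt, f.txt} staged={none}
After op 3 (git add e.txt): modified={f.txt} staged={e.txt}
After op 4 (git commit): modified={f.txt} staged={none}
After op 5 (modify b.txt): modified={b.txt, f.txt} staged={none}
After op 6 (git add f.txt): modified={b.txt} staged={f.txt}
After op 7 (git add b.txt): modified={none} staged={b.txt, f.txt}
After op 8 (git add g.txt): modified={none} staged={b.txt, f.txt}
After op 9 (modify d.txt): modified={d.txt} staged={b.txt, f.txt}
After op 10 (git add a.txt): modified={d.txt} staged={b.txt, f.txt}
After op 11 (modify g.txt): modified={d.txt, g.txt} staged={b.txt, f.txt}
After op 12 (modify d.txt): modified={d.txt, g.txt} staged={b.txt, f.txt}
After op 13 (modify a.txt): modified={a.txt, d.txt, g.txt} staged={b.txt, f.txt}
After op 14 (git add d.txt): modified={a.txt, g.txt} staged={b.txt, d.txt, f.txt}
After op 15 (modify h.txt): modified={a.txt, g.txt, h.txt} staged={b.txt, d.txt, f.txt}
After op 16 (git add h.txt): modified={a.txt, g.txt} staged={b.txt, d.txt, f.txt, h.txt}
After op 17 (git commit): modified={a.txt, g.txt} staged={none}
After op 18 (git add g.txt): modified={a.txt} staged={g.txt}
After op 19 (git reset g.txt): modified={a.txt, g.txt} staged={none}
After op 20 (git commit): modified={a.txt, g.txt} staged={none}
After op 21 (git reset h.txt): modified={a.txt, g.txt} staged={none}
After op 22 (modify h.txt): modified={a.txt, g.txt, h.txt} staged={none}
After op 23 (modify e.txt): modified={a.txt, e.txt, g.txt, h.txt} staged={none}
After op 24 (modify e.txt): modified={a.txt, e.txt, g.txt, h.txt} staged={none}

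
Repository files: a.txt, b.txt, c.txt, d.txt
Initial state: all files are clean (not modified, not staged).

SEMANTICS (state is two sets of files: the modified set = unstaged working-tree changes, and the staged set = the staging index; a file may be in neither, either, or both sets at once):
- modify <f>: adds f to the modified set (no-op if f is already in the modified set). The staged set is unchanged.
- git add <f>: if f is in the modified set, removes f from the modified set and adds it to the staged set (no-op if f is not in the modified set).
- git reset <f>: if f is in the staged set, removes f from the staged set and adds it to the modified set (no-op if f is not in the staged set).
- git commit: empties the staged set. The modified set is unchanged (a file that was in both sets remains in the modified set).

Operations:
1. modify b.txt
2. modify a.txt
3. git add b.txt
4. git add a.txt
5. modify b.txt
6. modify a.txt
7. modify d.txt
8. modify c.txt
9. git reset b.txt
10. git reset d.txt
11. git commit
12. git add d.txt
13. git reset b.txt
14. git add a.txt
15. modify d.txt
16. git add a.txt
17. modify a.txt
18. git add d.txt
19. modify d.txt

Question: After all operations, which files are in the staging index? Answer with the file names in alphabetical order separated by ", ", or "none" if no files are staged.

After op 1 (modify b.txt): modified={b.txt} staged={none}
After op 2 (modify a.txt): modified={a.txt, b.txt} staged={none}
After op 3 (git add b.txt): modified={a.txt} staged={b.txt}
After op 4 (git add a.txt): modified={none} staged={a.txt, b.txt}
After op 5 (modify b.txt): modified={b.txt} staged={a.txt, b.txt}
After op 6 (modify a.txt): modified={a.txt, b.txt} staged={a.txt, b.txt}
After op 7 (modify d.txt): modified={a.txt, b.txt, d.txt} staged={a.txt, b.txt}
After op 8 (modify c.txt): modified={a.txt, b.txt, c.txt, d.txt} staged={a.txt, b.txt}
After op 9 (git reset b.txt): modified={a.txt, b.txt, c.txt, d.txt} staged={a.txt}
After op 10 (git reset d.txt): modified={a.txt, b.txt, c.txt, d.txt} staged={a.txt}
After op 11 (git commit): modified={a.txt, b.txt, c.txt, d.txt} staged={none}
After op 12 (git add d.txt): modified={a.txt, b.txt, c.txt} staged={d.txt}
After op 13 (git reset b.txt): modified={a.txt, b.txt, c.txt} staged={d.txt}
After op 14 (git add a.txt): modified={b.txt, c.txt} staged={a.txt, d.txt}
After op 15 (modify d.txt): modified={b.txt, c.txt, d.txt} staged={a.txt, d.txt}
After op 16 (git add a.txt): modified={b.txt, c.txt, d.txt} staged={a.txt, d.txt}
After op 17 (modify a.txt): modified={a.txt, b.txt, c.txt, d.txt} staged={a.txt, d.txt}
After op 18 (git add d.txt): modified={a.txt, b.txt, c.txt} staged={a.txt, d.txt}
After op 19 (modify d.txt): modified={a.txt, b.txt, c.txt, d.txt} staged={a.txt, d.txt}

Answer: a.txt, d.txt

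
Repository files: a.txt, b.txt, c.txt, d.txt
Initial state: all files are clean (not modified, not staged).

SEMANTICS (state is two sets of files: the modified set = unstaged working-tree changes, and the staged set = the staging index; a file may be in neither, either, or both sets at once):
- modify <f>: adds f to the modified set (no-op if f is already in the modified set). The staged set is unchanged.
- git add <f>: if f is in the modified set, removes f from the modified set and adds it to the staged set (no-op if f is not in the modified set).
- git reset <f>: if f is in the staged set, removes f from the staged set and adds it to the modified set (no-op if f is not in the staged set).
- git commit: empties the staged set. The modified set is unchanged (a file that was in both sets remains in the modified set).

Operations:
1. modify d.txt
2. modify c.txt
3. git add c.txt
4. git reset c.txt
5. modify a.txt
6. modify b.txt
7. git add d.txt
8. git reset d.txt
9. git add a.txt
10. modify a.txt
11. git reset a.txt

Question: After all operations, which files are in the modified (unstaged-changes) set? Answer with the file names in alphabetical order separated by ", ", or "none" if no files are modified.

After op 1 (modify d.txt): modified={d.txt} staged={none}
After op 2 (modify c.txt): modified={c.txt, d.txt} staged={none}
After op 3 (git add c.txt): modified={d.txt} staged={c.txt}
After op 4 (git reset c.txt): modified={c.txt, d.txt} staged={none}
After op 5 (modify a.txt): modified={a.txt, c.txt, d.txt} staged={none}
After op 6 (modify b.txt): modified={a.txt, b.txt, c.txt, d.txt} staged={none}
After op 7 (git add d.txt): modified={a.txt, b.txt, c.txt} staged={d.txt}
After op 8 (git reset d.txt): modified={a.txt, b.txt, c.txt, d.txt} staged={none}
After op 9 (git add a.txt): modified={b.txt, c.txt, d.txt} staged={a.txt}
After op 10 (modify a.txt): modified={a.txt, b.txt, c.txt, d.txt} staged={a.txt}
After op 11 (git reset a.txt): modified={a.txt, b.txt, c.txt, d.txt} staged={none}

Answer: a.txt, b.txt, c.txt, d.txt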